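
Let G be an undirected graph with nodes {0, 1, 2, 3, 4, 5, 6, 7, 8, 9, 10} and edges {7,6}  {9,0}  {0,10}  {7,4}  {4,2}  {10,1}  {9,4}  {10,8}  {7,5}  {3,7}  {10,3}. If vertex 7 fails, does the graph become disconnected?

Yes

Deleting 7 raises the number of components from 1 to 3, so 7 is a cut vertex.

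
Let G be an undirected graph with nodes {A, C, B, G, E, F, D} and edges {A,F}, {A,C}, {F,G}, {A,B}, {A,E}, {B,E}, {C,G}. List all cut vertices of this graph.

Removing A increases the component count from 2 to 3, so A is a cut vertex.
By contrast removing C leaves 2 components; it is not a cut vertex. No other vertex is a cut vertex either.

A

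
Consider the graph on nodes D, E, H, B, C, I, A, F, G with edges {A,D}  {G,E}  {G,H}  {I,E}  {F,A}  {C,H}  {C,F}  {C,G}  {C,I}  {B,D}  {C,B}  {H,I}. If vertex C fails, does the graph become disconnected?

Deleting C raises the number of components from 1 to 2, so C is a cut vertex.

Yes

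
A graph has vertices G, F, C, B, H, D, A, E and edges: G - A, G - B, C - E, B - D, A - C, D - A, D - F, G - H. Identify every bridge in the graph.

A-C, C-E, D-F, G-H

The edges on the cycle G-B-D-A-G are not bridges since each lies on that cycle.
But removing G - H disconnects G from H; removing A - C disconnects A from C; removing C - E disconnects C from E; removing D - F disconnects D from F — these are bridges.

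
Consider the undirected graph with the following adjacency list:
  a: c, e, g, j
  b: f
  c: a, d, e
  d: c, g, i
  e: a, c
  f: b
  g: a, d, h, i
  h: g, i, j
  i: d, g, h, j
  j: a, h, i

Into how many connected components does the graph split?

Starting from b we can reach b, f. That is one component of size 2.
Starting from a we can reach a, c, d, e, g, h, i, j. That is one component of size 8.
Total: 2 components.

2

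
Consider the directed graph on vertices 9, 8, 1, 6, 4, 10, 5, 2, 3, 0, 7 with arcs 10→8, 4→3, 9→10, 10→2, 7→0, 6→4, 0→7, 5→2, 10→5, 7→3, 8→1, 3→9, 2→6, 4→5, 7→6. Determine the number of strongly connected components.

4

{2, 3, 4, 5, 6, 9, 10} are all mutually reachable — one SCC of size 7.
{0, 7} are all mutually reachable — one SCC of size 2.
{8} is an SCC by itself.
{1} is an SCC by itself.
That gives 4 strongly connected components.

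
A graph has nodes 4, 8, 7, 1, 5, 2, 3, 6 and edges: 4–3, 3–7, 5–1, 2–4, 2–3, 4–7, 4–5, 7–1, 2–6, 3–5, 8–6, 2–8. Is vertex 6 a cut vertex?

No

Deleting 6 leaves 1 component (was 1) (its neighbors 2, 8 remain connected to each other), so 6 is not a cut vertex.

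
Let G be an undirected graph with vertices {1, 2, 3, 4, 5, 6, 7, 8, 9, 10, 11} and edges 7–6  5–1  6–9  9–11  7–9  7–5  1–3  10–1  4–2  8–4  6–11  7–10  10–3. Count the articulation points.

Removing 4 increases the component count from 2 to 3, so 4 is a cut vertex.
Removing 7 increases the component count from 2 to 3, so 7 is a cut vertex.
By contrast removing 1 leaves 2 components; it is not a cut vertex. No other vertex is a cut vertex either.

2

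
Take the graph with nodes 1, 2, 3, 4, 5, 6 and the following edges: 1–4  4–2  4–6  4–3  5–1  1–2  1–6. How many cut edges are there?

The edges on the cycle 1-4-2-1 are not bridges since each lies on that cycle.
But removing 3–4 disconnects 3 from 4; removing 5–1 disconnects 5 from 1 — these are bridges.
That makes 2 bridges.

2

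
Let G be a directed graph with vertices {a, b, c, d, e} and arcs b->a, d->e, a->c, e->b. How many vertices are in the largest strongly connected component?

1

{b} is an SCC by itself.
{e} is an SCC by itself.
{c} is an SCC by itself.
{a} is an SCC by itself.
{d} is an SCC by itself.
The largest has 1 vertex.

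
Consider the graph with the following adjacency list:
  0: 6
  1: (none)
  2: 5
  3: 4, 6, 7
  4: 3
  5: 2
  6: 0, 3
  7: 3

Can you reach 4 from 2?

The component containing 2 is {2, 5}, and 4 is not in it.

No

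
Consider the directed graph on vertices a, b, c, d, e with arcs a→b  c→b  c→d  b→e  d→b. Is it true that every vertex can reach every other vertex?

No

There is no directed path from a to c, so the graph is not strongly connected.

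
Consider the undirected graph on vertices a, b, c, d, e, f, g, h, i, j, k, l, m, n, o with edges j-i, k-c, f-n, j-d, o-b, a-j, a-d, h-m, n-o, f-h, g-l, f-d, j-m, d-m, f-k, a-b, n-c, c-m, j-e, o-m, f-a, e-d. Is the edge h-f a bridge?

No

After removing h-f, the path h-m-d-f still connects them, so the edge is not a bridge.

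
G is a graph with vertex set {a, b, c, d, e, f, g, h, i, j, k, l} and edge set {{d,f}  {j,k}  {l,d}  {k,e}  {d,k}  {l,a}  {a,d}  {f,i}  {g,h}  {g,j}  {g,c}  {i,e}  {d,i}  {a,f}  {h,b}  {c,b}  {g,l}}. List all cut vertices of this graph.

g

Removing g increases the component count from 1 to 2, so g is a cut vertex.
By contrast removing a leaves 1 component; it is not a cut vertex. No other vertex is a cut vertex either.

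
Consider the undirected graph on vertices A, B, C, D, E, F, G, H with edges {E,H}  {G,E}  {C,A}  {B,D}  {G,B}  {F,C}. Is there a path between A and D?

No

The component containing A is {A, C, F}, and D is not in it.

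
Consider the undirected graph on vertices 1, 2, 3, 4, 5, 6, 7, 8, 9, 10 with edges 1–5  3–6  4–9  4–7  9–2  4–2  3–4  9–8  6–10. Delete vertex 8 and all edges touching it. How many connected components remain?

With 8 gone, the remaining components are: {1, 5}; {2, 3, 4, 6, 7, 9, 10}.
That is 2 components.

2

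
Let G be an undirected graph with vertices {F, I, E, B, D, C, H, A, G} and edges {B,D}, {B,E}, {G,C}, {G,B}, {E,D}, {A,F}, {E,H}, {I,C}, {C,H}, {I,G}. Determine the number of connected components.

2

Starting from A we can reach A, F. That is one component of size 2.
Starting from B we can reach B, C, D, E, G, H, I. That is one component of size 7.
Total: 2 components.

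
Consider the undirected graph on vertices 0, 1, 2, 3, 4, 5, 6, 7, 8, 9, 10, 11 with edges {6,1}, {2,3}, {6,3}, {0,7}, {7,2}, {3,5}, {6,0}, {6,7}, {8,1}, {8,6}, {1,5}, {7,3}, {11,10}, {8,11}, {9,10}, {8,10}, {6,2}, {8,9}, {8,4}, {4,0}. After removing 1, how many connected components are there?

1

With 1 gone, the remaining components are: {0, 2, 3, 4, 5, 6, 7, 8, 9, 10, 11}.
That is 1 component.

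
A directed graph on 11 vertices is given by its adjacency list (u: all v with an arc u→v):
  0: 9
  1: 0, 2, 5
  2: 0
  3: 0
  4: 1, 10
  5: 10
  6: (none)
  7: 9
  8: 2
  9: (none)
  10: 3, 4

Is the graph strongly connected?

No

There is no directed path from 0 to 6, so the graph is not strongly connected.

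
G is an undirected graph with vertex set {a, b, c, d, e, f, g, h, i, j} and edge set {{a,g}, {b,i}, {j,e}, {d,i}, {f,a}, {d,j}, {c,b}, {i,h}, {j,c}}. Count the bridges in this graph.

4

The edges on the cycle d-j-c-b-i-d are not bridges since each lies on that cycle.
But removing j-e disconnects j from e; removing a-g disconnects a from g; removing i-h disconnects i from h; removing a-f disconnects a from f — these are bridges.
That makes 4 bridges.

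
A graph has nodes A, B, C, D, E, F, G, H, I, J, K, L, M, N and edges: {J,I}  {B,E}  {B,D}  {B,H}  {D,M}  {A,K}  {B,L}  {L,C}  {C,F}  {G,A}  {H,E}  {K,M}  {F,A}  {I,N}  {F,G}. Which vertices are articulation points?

B, I

Removing B increases the component count from 2 to 3, so B is a cut vertex.
Removing I increases the component count from 2 to 3, so I is a cut vertex.
By contrast removing M leaves 2 components; it is not a cut vertex. No other vertex is a cut vertex either.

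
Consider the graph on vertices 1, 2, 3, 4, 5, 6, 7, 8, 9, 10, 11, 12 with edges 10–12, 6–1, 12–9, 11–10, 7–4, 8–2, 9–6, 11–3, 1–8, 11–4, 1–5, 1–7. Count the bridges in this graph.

The edges on the cycle 11-10-12-9-6-1-7-4-11 are not bridges since each lies on that cycle.
But removing 8–2 disconnects 8 from 2; removing 8–1 disconnects 8 from 1; removing 5–1 disconnects 5 from 1; removing 11–3 disconnects 11 from 3 — these are bridges.
That makes 4 bridges.

4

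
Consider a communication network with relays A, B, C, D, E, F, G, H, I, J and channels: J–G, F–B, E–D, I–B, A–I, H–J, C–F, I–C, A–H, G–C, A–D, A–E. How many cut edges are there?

0

The edges on the cycle A-E-D-A are not bridges since each lies on that cycle.
Every edge lies on some cycle, so there are no bridges.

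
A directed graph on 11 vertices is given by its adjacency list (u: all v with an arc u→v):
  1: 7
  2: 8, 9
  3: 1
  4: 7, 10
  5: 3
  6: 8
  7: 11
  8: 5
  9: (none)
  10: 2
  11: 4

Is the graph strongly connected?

No

There is no directed path from 2 to 6, so the graph is not strongly connected.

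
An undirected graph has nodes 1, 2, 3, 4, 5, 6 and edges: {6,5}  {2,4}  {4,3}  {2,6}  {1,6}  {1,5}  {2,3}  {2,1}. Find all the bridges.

none

The edges on the cycle 2-4-3-2 are not bridges since each lies on that cycle.
Every edge lies on some cycle, so there are no bridges.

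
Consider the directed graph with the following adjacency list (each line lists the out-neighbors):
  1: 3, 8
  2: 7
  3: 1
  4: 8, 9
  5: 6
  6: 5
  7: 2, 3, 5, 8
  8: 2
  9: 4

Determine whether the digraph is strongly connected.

No

There is no directed path from 5 to 9, so the graph is not strongly connected.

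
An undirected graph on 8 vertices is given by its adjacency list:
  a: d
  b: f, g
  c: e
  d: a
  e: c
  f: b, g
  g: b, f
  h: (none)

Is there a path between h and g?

No

The component containing h is {h}, and g is not in it.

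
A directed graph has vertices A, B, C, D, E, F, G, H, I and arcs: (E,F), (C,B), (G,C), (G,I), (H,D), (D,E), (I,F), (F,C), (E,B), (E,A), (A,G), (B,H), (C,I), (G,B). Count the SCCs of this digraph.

1

{A, B, C, D, E, F, G, H, I} are all mutually reachable — one SCC of size 9.
That gives 1 strongly connected component.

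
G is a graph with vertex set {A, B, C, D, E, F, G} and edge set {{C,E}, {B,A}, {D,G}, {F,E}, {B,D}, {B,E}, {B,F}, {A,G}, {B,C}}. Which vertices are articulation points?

Removing B increases the component count from 1 to 2, so B is a cut vertex.
By contrast removing A leaves 1 component; it is not a cut vertex. No other vertex is a cut vertex either.

B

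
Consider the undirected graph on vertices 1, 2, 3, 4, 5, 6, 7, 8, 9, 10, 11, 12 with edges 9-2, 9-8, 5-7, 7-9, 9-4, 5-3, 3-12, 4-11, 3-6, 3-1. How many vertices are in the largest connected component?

11

10 is isolated — a component by itself.
Starting from 1 we can reach 1, 2, 3, 4, 5, 6, 7, 8, 9, 11, 12. That is one component of size 11.
The largest has 11 vertices.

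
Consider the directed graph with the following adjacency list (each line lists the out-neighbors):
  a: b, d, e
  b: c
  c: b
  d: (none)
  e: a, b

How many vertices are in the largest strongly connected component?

{b, c} are all mutually reachable — one SCC of size 2.
{a, e} are all mutually reachable — one SCC of size 2.
{d} is an SCC by itself.
The largest has 2 vertices.

2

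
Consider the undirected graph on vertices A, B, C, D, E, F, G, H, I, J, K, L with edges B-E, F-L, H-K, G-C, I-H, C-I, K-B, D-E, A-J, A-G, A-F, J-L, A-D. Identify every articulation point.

A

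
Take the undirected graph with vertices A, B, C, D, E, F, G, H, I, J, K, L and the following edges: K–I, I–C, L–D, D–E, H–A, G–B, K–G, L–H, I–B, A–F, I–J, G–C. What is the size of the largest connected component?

6

Starting from B we can reach B, C, G, I, J, K. That is one component of size 6.
Starting from A we can reach A, D, E, F, H, L. That is one component of size 6.
The largest has 6 vertices.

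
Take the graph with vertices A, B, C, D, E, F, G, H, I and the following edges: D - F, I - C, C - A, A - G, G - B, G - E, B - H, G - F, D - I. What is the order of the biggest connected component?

9

Starting from A we can reach A, B, C, D, E, F, G, H, I. That is one component of size 9.
The largest has 9 vertices.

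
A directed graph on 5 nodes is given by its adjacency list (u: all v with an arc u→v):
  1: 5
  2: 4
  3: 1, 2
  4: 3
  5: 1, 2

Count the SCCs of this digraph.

1

{1, 2, 3, 4, 5} are all mutually reachable — one SCC of size 5.
That gives 1 strongly connected component.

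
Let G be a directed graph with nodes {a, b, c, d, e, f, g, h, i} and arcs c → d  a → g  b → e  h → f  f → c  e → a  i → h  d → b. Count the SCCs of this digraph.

9

{g} is an SCC by itself.
{d} is an SCC by itself.
{i} is an SCC by itself.
{a} is an SCC by itself.
{h} is an SCC by itself.
(and 4 more singleton SCCs)
That gives 9 strongly connected components.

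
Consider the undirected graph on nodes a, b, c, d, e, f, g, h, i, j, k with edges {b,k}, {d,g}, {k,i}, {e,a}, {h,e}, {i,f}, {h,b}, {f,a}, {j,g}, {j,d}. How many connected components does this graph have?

c is isolated — a component by itself.
Starting from d we can reach d, g, j. That is one component of size 3.
Starting from a we can reach a, b, e, f, h, i, k. That is one component of size 7.
Total: 3 components.

3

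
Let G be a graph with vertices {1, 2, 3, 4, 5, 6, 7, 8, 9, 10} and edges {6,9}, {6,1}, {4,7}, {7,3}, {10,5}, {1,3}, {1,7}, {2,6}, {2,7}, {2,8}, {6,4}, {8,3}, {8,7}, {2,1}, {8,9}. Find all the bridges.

10-5

The edges on the cycle 2-6-4-7-8-2 are not bridges since each lies on that cycle.
But removing 10-5 disconnects 10 from 5 — this is a bridge.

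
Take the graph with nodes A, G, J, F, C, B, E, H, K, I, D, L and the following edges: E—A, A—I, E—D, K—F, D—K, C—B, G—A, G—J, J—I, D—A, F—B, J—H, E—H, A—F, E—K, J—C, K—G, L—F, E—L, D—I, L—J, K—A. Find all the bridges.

The edges on the cycle E-D-I-J-L-E are not bridges since each lies on that cycle.
Every edge lies on some cycle, so there are no bridges.

none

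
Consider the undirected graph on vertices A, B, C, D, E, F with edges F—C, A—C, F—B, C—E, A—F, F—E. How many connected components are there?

2

D is isolated — a component by itself.
Starting from A we can reach A, B, C, E, F. That is one component of size 5.
Total: 2 components.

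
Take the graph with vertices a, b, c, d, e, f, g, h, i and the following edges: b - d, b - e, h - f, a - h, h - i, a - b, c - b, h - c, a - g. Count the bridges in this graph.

5

The edges on the cycle a-h-c-b-a are not bridges since each lies on that cycle.
But removing h - f disconnects h from f; removing b - e disconnects b from e; removing i - h disconnects i from h; removing b - d disconnects b from d — these are bridges.
In total 5 edges are bridges.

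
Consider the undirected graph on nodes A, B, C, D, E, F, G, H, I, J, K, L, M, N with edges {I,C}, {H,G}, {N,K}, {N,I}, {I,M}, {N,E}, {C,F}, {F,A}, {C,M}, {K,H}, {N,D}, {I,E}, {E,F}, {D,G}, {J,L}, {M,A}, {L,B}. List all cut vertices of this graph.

L, N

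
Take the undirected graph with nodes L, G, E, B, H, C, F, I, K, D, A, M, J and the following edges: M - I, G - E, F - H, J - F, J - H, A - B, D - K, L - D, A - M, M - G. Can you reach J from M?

No

The component containing M is {A, B, E, G, I, M}, and J is not in it.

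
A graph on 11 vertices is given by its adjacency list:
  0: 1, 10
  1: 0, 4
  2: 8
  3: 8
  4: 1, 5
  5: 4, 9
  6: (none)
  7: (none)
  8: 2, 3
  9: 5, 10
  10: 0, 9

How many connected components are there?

6 is isolated — a component by itself.
7 is isolated — a component by itself.
Starting from 2 we can reach 2, 3, 8. That is one component of size 3.
Starting from 0 we can reach 0, 1, 4, 5, 9, 10. That is one component of size 6.
Total: 4 components.

4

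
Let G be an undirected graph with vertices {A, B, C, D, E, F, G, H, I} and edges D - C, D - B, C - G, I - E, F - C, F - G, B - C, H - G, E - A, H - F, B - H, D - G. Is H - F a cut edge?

No

After removing H - F, the path H-G-F still connects them, so the edge is not a bridge.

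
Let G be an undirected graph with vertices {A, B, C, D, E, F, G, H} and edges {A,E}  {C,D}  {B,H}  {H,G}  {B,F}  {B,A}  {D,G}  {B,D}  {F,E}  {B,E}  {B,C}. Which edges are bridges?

none

The edges on the cycle B-H-G-D-B are not bridges since each lies on that cycle.
Every edge lies on some cycle, so there are no bridges.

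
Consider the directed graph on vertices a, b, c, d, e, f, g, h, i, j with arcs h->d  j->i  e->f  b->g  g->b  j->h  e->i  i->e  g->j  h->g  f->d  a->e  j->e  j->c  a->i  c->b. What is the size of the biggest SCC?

{b, c, g, h, j} are all mutually reachable — one SCC of size 5.
{e, i} are all mutually reachable — one SCC of size 2.
{a} is an SCC by itself.
{f} is an SCC by itself.
{d} is an SCC by itself.
The largest has 5 vertices.

5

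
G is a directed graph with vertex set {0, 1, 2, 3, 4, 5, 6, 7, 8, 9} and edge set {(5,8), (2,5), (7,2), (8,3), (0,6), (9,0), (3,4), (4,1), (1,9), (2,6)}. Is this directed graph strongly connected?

There is no directed path from 8 to 7, so the graph is not strongly connected.

No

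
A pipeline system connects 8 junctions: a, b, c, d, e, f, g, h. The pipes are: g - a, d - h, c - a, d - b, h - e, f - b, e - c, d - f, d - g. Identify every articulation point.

d

Removing d increases the component count from 1 to 2, so d is a cut vertex.
By contrast removing f leaves 1 component; it is not a cut vertex. No other vertex is a cut vertex either.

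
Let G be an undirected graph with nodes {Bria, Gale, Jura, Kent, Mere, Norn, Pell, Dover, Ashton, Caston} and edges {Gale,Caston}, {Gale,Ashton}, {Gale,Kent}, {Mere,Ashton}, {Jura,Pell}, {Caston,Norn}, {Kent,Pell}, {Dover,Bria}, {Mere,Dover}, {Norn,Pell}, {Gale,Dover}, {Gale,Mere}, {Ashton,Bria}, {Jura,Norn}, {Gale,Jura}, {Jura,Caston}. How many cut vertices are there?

1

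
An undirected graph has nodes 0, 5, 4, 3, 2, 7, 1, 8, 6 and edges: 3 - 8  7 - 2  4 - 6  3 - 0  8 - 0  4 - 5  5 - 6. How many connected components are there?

4

1 is isolated — a component by itself.
Starting from 2 we can reach 2, 7. That is one component of size 2.
Starting from 0 we can reach 0, 3, 8. That is one component of size 3.
Starting from 4 we can reach 4, 5, 6. That is one component of size 3.
Total: 4 components.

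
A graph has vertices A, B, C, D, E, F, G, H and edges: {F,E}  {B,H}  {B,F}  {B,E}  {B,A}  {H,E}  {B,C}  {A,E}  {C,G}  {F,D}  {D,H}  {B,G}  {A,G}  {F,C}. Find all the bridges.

none

The edges on the cycle B-F-D-H-E-B are not bridges since each lies on that cycle.
Every edge lies on some cycle, so there are no bridges.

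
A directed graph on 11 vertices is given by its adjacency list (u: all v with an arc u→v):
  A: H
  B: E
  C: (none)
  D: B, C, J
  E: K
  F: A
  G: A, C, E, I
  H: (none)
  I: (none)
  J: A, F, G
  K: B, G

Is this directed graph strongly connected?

There is no directed path from G to D, so the graph is not strongly connected.

No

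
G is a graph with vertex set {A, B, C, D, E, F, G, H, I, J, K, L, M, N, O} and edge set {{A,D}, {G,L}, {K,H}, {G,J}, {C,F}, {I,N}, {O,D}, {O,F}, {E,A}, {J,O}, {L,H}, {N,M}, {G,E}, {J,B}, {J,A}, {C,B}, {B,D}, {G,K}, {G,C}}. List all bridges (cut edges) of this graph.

I-N, M-N

The edges on the cycle G-J-B-C-G are not bridges since each lies on that cycle.
But removing N-M disconnects N from M; removing I-N disconnects I from N — these are bridges.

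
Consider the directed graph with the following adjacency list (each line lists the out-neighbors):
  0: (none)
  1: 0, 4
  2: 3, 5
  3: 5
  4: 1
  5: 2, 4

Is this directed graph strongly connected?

There is no directed path from 0 to 5, so the graph is not strongly connected.

No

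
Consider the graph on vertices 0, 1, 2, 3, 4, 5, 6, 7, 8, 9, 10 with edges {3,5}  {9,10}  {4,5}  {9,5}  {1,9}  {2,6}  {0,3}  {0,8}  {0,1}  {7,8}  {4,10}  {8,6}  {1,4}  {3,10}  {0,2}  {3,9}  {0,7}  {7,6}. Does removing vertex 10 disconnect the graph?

Deleting 10 leaves 1 component (was 1) (its neighbors 3, 4, 9 remain connected to each other), so 10 is not a cut vertex.

No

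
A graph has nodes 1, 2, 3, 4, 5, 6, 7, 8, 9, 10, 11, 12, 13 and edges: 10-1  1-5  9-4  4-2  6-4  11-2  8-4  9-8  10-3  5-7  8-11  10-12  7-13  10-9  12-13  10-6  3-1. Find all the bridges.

The edges on the cycle 9-8-11-2-4-9 are not bridges since each lies on that cycle.
Every edge lies on some cycle, so there are no bridges.

none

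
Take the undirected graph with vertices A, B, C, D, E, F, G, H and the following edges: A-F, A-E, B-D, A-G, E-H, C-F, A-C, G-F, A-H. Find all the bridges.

The edges on the cycle A-E-H-A are not bridges since each lies on that cycle.
But removing B-D disconnects B from D — this is a bridge.

B-D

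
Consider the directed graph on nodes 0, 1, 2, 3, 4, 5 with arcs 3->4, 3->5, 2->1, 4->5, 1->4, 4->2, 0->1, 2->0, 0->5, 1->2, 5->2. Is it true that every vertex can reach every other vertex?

No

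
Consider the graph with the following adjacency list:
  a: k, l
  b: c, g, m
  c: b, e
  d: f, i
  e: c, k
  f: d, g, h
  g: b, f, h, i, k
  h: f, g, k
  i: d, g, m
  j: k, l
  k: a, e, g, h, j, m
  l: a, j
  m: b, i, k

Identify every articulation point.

k

Removing k increases the component count from 1 to 2, so k is a cut vertex.
By contrast removing f leaves 1 component; it is not a cut vertex. No other vertex is a cut vertex either.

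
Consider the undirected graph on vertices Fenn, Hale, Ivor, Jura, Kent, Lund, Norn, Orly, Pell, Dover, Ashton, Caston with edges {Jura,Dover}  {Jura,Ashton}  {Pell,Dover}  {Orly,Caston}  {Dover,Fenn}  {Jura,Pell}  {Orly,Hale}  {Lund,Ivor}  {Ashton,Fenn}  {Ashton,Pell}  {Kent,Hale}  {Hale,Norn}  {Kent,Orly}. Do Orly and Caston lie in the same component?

From Orly we can reach Hale, Kent, Norn, Orly, Caston, which includes Caston.

Yes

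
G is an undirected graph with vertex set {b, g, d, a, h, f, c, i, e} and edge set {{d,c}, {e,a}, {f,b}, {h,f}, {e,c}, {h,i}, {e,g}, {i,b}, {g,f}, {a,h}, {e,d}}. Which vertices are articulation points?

Removing e increases the component count from 1 to 2, so e is a cut vertex.
By contrast removing h leaves 1 component; it is not a cut vertex. No other vertex is a cut vertex either.

e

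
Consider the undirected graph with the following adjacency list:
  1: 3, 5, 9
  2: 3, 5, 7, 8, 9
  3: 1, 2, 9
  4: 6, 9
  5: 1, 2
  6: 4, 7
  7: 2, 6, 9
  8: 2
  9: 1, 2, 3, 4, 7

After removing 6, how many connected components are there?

1

With 6 gone, the remaining components are: {1, 2, 3, 4, 5, 7, 8, 9}.
That is 1 component.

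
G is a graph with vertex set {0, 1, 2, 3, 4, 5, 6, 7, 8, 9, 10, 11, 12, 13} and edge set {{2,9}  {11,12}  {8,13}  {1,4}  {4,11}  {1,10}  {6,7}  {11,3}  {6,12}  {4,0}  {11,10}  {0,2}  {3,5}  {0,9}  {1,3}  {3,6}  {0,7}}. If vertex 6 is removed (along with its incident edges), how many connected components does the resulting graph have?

2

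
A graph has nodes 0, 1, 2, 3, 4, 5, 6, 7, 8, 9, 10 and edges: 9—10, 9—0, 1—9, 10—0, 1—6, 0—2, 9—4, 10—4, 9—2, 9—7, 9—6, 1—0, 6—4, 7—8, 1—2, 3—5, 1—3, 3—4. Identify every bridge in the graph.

The edges on the cycle 1-9-10-4-3-1 are not bridges since each lies on that cycle.
But removing 8—7 disconnects 8 from 7; removing 3—5 disconnects 3 from 5; removing 9—7 disconnects 9 from 7 — these are bridges.

3-5, 7-8, 7-9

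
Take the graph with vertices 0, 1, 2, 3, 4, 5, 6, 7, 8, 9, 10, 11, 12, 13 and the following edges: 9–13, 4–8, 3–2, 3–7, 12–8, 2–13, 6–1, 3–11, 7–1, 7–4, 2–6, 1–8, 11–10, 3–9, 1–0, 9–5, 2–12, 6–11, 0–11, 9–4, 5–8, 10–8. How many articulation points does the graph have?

Removing 1, for instance, still leaves 1 component. No single vertex removal increases the component count — the graph has no articulation points.

0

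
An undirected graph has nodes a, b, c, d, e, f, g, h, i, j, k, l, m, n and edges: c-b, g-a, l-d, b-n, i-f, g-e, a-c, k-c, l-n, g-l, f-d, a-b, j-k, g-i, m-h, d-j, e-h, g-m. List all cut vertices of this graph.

Removing g increases the component count from 1 to 2, so g is a cut vertex.
By contrast removing i leaves 1 component; it is not a cut vertex. No other vertex is a cut vertex either.

g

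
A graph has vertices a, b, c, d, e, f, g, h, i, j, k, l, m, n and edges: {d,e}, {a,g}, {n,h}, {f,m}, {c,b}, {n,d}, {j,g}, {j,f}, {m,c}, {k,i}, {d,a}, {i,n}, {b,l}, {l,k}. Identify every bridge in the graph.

The edges on the cycle j-f-m-c-b-l-k-i-n-d-a-g-j are not bridges since each lies on that cycle.
But removing n - h disconnects n from h; removing d - e disconnects d from e — these are bridges.

d-e, h-n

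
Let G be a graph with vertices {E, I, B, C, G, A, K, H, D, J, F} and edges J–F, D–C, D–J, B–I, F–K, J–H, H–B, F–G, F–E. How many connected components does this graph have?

A is isolated — a component by itself.
Starting from B we can reach B, C, D, E, F, G, H, I, J, K. That is one component of size 10.
Total: 2 components.

2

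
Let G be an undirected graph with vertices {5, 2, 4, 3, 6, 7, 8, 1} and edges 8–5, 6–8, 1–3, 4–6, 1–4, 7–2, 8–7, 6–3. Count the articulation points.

Removing 6 increases the component count from 1 to 2, so 6 is a cut vertex.
Removing 7 increases the component count from 1 to 2, so 7 is a cut vertex.
Removing 8 increases the component count from 1 to 3, so 8 is a cut vertex.
By contrast removing 3 leaves 1 component; it is not a cut vertex. No other vertex is a cut vertex either.

3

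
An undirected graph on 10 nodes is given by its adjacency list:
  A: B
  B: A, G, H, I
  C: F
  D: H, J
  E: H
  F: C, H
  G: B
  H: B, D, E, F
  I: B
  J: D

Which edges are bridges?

removing H-D disconnects H from D; removing H-B disconnects H from B; removing J-D disconnects J from D; removing H-E disconnects H from E — these are bridges.
In total 9 edges are bridges.

A-B, B-G, B-H, B-I, C-F, D-H, D-J, E-H, F-H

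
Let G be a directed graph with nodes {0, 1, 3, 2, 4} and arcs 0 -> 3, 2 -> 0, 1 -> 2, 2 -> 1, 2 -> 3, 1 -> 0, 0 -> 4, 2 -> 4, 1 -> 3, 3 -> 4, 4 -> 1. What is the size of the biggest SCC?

5

{0, 1, 2, 3, 4} are all mutually reachable — one SCC of size 5.
The largest has 5 vertices.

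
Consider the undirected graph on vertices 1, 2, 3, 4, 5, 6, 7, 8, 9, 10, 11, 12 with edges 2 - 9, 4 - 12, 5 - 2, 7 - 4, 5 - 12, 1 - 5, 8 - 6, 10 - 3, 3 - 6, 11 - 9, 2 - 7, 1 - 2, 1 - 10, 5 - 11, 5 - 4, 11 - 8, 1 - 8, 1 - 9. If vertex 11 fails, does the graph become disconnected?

No

Deleting 11 leaves 1 component (was 1) (its neighbors 5, 8, 9 remain connected to each other), so 11 is not a cut vertex.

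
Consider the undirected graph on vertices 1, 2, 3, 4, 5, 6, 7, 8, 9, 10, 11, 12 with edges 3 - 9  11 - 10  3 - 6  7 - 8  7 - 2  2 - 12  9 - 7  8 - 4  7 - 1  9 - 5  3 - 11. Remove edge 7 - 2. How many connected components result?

Before removal there is 1 component.
7 - 2 is a bridge — removing it separates 7's side from 2's side.
After removal: 2 components.

2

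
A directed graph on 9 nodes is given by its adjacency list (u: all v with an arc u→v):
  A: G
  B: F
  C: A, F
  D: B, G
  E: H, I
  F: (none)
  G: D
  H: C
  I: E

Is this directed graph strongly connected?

No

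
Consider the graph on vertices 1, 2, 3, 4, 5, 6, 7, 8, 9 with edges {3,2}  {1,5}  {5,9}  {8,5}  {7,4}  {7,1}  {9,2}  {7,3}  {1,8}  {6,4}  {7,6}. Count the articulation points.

1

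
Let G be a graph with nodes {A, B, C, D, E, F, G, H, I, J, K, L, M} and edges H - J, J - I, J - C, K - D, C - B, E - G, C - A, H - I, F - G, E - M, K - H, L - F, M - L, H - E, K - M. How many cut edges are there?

The edges on the cycle H-J-I-H are not bridges since each lies on that cycle.
But removing C - A disconnects C from A; removing C - B disconnects C from B; removing C - J disconnects C from J; removing K - D disconnects K from D — these are bridges.
That makes 4 bridges.

4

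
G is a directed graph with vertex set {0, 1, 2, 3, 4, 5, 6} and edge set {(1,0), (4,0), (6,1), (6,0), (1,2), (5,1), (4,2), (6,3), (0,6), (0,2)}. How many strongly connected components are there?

5

{0, 1, 6} are all mutually reachable — one SCC of size 3.
{4} is an SCC by itself.
{2} is an SCC by itself.
{3} is an SCC by itself.
{5} is an SCC by itself.
That gives 5 strongly connected components.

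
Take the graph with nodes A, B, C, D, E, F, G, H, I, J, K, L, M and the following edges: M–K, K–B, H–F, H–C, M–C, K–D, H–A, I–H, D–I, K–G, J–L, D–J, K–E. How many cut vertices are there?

Removing D increases the component count from 1 to 2, so D is a cut vertex.
Removing H increases the component count from 1 to 3, so H is a cut vertex.
Removing J increases the component count from 1 to 2, so J is a cut vertex.
Likewise K is a cut vertex.
By contrast removing B leaves 1 component; it is not a cut vertex. No other vertex is a cut vertex either.

4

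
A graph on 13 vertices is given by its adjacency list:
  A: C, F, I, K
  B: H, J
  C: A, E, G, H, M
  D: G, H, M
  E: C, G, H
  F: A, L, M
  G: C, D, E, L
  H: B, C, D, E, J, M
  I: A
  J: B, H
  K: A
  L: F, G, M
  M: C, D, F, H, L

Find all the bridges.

The edges on the cycle A-F-L-G-C-A are not bridges since each lies on that cycle.
But removing I-A disconnects I from A; removing A-K disconnects A from K — these are bridges.

A-I, A-K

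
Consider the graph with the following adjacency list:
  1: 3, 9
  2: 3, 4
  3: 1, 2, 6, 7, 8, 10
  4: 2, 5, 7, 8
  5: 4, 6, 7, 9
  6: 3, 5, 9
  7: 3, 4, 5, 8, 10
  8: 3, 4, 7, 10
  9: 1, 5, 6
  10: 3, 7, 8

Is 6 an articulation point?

No

Deleting 6 leaves 1 component (was 1) (its neighbors 3, 5, 9 remain connected to each other), so 6 is not a cut vertex.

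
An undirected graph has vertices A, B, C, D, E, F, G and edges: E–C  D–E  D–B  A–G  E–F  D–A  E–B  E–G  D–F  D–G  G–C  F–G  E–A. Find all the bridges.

none

The edges on the cycle D-E-G-F-D are not bridges since each lies on that cycle.
Every edge lies on some cycle, so there are no bridges.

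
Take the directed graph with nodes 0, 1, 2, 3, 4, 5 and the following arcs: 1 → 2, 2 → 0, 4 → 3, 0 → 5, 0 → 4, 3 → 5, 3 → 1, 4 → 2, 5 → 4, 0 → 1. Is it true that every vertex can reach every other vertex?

Yes

From 3 we can reach every vertex (0, 1, 2, 3, 4, 5), and every vertex can reach 3 (0, 1, 2, 3, 4, 5). So the whole graph is one strongly connected component.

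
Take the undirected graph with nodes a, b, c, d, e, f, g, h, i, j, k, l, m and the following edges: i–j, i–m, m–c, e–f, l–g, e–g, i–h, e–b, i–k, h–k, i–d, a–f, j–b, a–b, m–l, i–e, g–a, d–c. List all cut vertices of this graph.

Removing i increases the component count from 1 to 2, so i is a cut vertex.
By contrast removing m leaves 1 component; it is not a cut vertex. No other vertex is a cut vertex either.

i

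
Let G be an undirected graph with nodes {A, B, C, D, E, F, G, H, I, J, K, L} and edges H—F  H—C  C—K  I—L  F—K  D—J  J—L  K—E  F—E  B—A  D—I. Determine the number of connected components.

4

G is isolated — a component by itself.
Starting from A we can reach A, B. That is one component of size 2.
Starting from D we can reach D, I, J, L. That is one component of size 4.
Starting from C we can reach C, E, F, H, K. That is one component of size 5.
Total: 4 components.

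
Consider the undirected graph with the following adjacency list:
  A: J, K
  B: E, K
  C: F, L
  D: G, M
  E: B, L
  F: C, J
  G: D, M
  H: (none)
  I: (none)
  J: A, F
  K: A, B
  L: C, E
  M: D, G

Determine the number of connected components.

4

H is isolated — a component by itself.
I is isolated — a component by itself.
Starting from D we can reach D, G, M. That is one component of size 3.
Starting from A we can reach A, B, C, E, F, J, K, L. That is one component of size 8.
Total: 4 components.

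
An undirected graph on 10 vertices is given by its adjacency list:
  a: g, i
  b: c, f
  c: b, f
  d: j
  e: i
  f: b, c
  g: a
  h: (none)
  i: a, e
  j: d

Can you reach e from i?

From i we can reach a, e, g, i, which includes e.

Yes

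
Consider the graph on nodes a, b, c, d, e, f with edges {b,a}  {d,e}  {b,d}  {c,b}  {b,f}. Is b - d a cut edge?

Yes

Removing b - d leaves no path between b and d: the component count goes from 1 to 2. So it is a bridge.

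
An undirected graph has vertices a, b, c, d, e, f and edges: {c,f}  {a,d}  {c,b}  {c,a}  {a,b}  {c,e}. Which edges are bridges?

The edges on the cycle c-a-b-c are not bridges since each lies on that cycle.
But removing a-d disconnects a from d; removing c-f disconnects c from f; removing c-e disconnects c from e — these are bridges.

a-d, c-e, c-f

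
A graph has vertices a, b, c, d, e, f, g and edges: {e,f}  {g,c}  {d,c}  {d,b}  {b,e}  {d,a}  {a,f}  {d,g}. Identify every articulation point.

d

Removing d increases the component count from 1 to 2, so d is a cut vertex.
By contrast removing e leaves 1 component; it is not a cut vertex. No other vertex is a cut vertex either.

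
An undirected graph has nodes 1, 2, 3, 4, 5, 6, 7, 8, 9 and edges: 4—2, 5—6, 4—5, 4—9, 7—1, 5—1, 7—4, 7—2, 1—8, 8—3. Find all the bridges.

1-8, 3-8, 4-9, 5-6

The edges on the cycle 7-4-5-1-7 are not bridges since each lies on that cycle.
But removing 9—4 disconnects 9 from 4; removing 1—8 disconnects 1 from 8; removing 6—5 disconnects 6 from 5; removing 3—8 disconnects 3 from 8 — these are bridges.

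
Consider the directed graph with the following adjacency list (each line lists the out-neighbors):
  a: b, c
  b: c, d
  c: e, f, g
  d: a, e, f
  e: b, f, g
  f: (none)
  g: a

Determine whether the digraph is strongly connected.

No

There is no directed path from f to g, so the graph is not strongly connected.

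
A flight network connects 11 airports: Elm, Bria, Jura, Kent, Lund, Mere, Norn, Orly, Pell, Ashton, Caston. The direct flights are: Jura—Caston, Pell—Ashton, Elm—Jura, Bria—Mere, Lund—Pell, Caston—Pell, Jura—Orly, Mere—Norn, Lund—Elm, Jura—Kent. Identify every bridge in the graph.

Ashton-Pell, Bria-Mere, Jura-Kent, Jura-Orly, Mere-Norn

The edges on the cycle Lund-Elm-Jura-Caston-Pell-Lund are not bridges since each lies on that cycle.
But removing Mere—Norn disconnects Mere from Norn; removing Jura—Kent disconnects Jura from Kent; removing Pell—Ashton disconnects Pell from Ashton; removing Bria—Mere disconnects Bria from Mere — these are bridges.
In total 5 edges are bridges.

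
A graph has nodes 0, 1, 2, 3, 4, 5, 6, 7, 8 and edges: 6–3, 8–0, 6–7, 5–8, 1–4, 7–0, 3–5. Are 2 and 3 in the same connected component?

The component containing 2 is {2}, and 3 is not in it.

No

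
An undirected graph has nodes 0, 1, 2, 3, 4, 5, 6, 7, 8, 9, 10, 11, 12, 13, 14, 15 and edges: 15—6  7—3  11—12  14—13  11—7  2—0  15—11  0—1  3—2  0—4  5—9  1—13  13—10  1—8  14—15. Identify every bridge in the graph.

The edges on the cycle 14-15-11-7-3-2-0-1-13-14 are not bridges since each lies on that cycle.
But removing 11—12 disconnects 11 from 12; removing 13—10 disconnects 13 from 10; removing 4—0 disconnects 4 from 0; removing 5—9 disconnects 5 from 9 — these are bridges.
In total 6 edges are bridges.

0-4, 1-8, 10-13, 11-12, 15-6, 5-9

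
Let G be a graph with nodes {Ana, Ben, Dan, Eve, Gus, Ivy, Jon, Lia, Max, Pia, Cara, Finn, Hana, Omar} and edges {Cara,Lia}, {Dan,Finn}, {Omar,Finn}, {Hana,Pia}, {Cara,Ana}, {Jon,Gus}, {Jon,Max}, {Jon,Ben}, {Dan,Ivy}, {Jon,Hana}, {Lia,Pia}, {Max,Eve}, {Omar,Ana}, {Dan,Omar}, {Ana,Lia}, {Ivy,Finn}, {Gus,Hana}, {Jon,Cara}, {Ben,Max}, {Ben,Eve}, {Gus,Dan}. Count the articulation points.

1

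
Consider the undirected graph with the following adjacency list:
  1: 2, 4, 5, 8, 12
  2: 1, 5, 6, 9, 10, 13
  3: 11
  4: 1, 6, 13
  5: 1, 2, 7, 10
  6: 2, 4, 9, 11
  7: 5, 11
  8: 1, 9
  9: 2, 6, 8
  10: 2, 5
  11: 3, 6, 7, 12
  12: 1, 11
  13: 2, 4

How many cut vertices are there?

1

Removing 11 increases the component count from 1 to 2, so 11 is a cut vertex.
By contrast removing 1 leaves 1 component; it is not a cut vertex. No other vertex is a cut vertex either.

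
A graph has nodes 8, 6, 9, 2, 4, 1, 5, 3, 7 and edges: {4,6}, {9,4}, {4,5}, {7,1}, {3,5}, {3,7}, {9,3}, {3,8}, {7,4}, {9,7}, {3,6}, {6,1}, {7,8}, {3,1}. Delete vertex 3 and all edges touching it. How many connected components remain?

2

With 3 gone, the remaining components are: {2}; {1, 4, 5, 6, 7, 8, 9}.
That is 2 components.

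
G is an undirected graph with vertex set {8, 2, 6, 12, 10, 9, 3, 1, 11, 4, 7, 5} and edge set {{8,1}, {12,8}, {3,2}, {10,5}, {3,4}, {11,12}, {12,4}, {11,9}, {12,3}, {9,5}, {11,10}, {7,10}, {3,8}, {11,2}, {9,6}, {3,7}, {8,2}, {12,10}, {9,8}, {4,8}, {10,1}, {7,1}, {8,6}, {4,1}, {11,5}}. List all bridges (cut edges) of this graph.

none

The edges on the cycle 3-7-1-8-3 are not bridges since each lies on that cycle.
Every edge lies on some cycle, so there are no bridges.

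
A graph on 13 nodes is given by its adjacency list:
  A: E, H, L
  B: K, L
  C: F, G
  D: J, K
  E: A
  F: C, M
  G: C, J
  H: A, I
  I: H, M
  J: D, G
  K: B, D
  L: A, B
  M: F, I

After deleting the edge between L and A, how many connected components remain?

1

L and A are still connected via L-B-K-D-J-G-C-F-M-I-H-A, so the component count stays at 1.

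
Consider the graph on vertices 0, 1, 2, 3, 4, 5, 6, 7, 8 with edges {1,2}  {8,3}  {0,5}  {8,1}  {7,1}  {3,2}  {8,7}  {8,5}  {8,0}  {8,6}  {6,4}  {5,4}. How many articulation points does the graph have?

1

Removing 8 increases the component count from 1 to 2, so 8 is a cut vertex.
By contrast removing 0 leaves 1 component; it is not a cut vertex. No other vertex is a cut vertex either.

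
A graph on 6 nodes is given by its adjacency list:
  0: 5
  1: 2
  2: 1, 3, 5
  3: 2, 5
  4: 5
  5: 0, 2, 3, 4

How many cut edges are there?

The edges on the cycle 3-5-2-3 are not bridges since each lies on that cycle.
But removing 5-0 disconnects 5 from 0; removing 5-4 disconnects 5 from 4; removing 2-1 disconnects 2 from 1 — these are bridges.
That makes 3 bridges.

3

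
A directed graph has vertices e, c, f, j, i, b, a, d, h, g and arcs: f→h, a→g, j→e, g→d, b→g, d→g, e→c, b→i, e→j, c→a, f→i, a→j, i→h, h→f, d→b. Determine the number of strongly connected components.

3

{a, c, e, j} are all mutually reachable — one SCC of size 4.
{f, h, i} are all mutually reachable — one SCC of size 3.
{b, d, g} are all mutually reachable — one SCC of size 3.
That gives 3 strongly connected components.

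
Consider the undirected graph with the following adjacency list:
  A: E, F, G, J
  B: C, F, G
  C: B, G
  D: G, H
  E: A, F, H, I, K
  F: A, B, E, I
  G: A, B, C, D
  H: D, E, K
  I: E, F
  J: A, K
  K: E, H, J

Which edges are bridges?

none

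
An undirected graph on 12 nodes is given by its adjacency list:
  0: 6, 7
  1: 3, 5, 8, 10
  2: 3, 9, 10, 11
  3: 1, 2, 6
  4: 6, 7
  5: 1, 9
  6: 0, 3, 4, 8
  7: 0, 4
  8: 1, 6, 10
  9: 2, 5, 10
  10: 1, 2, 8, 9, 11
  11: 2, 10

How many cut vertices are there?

1

Removing 6 increases the component count from 1 to 2, so 6 is a cut vertex.
By contrast removing 9 leaves 1 component; it is not a cut vertex. No other vertex is a cut vertex either.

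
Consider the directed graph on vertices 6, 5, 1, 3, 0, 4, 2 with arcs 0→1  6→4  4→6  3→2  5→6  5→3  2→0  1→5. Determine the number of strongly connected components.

2

{0, 1, 2, 3, 5} are all mutually reachable — one SCC of size 5.
{4, 6} are all mutually reachable — one SCC of size 2.
That gives 2 strongly connected components.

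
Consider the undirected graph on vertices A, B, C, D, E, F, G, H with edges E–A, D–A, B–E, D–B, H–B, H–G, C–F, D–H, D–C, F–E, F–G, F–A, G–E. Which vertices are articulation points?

none

Removing D, for instance, still leaves 1 component. No single vertex removal increases the component count — the graph has no articulation points.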